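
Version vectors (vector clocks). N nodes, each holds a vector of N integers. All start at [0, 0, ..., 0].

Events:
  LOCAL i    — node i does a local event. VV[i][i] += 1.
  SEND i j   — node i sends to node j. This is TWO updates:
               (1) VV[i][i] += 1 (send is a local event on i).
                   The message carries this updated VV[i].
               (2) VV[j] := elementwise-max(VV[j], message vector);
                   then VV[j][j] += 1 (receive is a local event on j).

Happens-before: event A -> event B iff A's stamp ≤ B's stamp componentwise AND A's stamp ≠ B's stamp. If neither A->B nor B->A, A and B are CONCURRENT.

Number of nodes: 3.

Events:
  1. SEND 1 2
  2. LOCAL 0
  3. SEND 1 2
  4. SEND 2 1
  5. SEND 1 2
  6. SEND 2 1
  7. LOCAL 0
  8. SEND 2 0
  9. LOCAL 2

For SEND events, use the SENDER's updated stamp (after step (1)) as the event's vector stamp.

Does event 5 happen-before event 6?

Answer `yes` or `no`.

Initial: VV[0]=[0, 0, 0]
Initial: VV[1]=[0, 0, 0]
Initial: VV[2]=[0, 0, 0]
Event 1: SEND 1->2: VV[1][1]++ -> VV[1]=[0, 1, 0], msg_vec=[0, 1, 0]; VV[2]=max(VV[2],msg_vec) then VV[2][2]++ -> VV[2]=[0, 1, 1]
Event 2: LOCAL 0: VV[0][0]++ -> VV[0]=[1, 0, 0]
Event 3: SEND 1->2: VV[1][1]++ -> VV[1]=[0, 2, 0], msg_vec=[0, 2, 0]; VV[2]=max(VV[2],msg_vec) then VV[2][2]++ -> VV[2]=[0, 2, 2]
Event 4: SEND 2->1: VV[2][2]++ -> VV[2]=[0, 2, 3], msg_vec=[0, 2, 3]; VV[1]=max(VV[1],msg_vec) then VV[1][1]++ -> VV[1]=[0, 3, 3]
Event 5: SEND 1->2: VV[1][1]++ -> VV[1]=[0, 4, 3], msg_vec=[0, 4, 3]; VV[2]=max(VV[2],msg_vec) then VV[2][2]++ -> VV[2]=[0, 4, 4]
Event 6: SEND 2->1: VV[2][2]++ -> VV[2]=[0, 4, 5], msg_vec=[0, 4, 5]; VV[1]=max(VV[1],msg_vec) then VV[1][1]++ -> VV[1]=[0, 5, 5]
Event 7: LOCAL 0: VV[0][0]++ -> VV[0]=[2, 0, 0]
Event 8: SEND 2->0: VV[2][2]++ -> VV[2]=[0, 4, 6], msg_vec=[0, 4, 6]; VV[0]=max(VV[0],msg_vec) then VV[0][0]++ -> VV[0]=[3, 4, 6]
Event 9: LOCAL 2: VV[2][2]++ -> VV[2]=[0, 4, 7]
Event 5 stamp: [0, 4, 3]
Event 6 stamp: [0, 4, 5]
[0, 4, 3] <= [0, 4, 5]? True. Equal? False. Happens-before: True

Answer: yes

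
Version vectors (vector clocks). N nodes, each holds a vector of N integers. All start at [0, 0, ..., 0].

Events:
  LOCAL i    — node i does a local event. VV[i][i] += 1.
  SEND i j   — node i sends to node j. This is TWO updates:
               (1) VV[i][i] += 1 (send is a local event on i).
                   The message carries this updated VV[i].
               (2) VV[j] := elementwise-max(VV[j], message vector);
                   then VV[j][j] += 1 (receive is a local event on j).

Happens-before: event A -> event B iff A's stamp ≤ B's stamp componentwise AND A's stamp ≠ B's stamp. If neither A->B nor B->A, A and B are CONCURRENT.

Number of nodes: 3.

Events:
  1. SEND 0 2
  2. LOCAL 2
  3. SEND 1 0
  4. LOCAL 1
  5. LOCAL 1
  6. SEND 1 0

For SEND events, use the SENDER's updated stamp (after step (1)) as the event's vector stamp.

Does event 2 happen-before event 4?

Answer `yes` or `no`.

Answer: no

Derivation:
Initial: VV[0]=[0, 0, 0]
Initial: VV[1]=[0, 0, 0]
Initial: VV[2]=[0, 0, 0]
Event 1: SEND 0->2: VV[0][0]++ -> VV[0]=[1, 0, 0], msg_vec=[1, 0, 0]; VV[2]=max(VV[2],msg_vec) then VV[2][2]++ -> VV[2]=[1, 0, 1]
Event 2: LOCAL 2: VV[2][2]++ -> VV[2]=[1, 0, 2]
Event 3: SEND 1->0: VV[1][1]++ -> VV[1]=[0, 1, 0], msg_vec=[0, 1, 0]; VV[0]=max(VV[0],msg_vec) then VV[0][0]++ -> VV[0]=[2, 1, 0]
Event 4: LOCAL 1: VV[1][1]++ -> VV[1]=[0, 2, 0]
Event 5: LOCAL 1: VV[1][1]++ -> VV[1]=[0, 3, 0]
Event 6: SEND 1->0: VV[1][1]++ -> VV[1]=[0, 4, 0], msg_vec=[0, 4, 0]; VV[0]=max(VV[0],msg_vec) then VV[0][0]++ -> VV[0]=[3, 4, 0]
Event 2 stamp: [1, 0, 2]
Event 4 stamp: [0, 2, 0]
[1, 0, 2] <= [0, 2, 0]? False. Equal? False. Happens-before: False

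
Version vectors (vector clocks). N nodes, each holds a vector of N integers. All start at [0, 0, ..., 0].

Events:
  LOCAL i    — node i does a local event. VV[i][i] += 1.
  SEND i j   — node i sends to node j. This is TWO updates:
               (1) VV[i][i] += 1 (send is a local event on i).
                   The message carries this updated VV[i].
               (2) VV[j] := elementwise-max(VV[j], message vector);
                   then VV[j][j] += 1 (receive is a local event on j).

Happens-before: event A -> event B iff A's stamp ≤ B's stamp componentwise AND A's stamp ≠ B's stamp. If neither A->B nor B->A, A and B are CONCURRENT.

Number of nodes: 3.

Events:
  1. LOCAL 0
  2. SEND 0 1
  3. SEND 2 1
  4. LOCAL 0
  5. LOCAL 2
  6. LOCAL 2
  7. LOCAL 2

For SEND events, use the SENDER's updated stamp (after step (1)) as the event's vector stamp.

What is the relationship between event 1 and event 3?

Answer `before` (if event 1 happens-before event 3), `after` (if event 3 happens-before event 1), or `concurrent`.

Initial: VV[0]=[0, 0, 0]
Initial: VV[1]=[0, 0, 0]
Initial: VV[2]=[0, 0, 0]
Event 1: LOCAL 0: VV[0][0]++ -> VV[0]=[1, 0, 0]
Event 2: SEND 0->1: VV[0][0]++ -> VV[0]=[2, 0, 0], msg_vec=[2, 0, 0]; VV[1]=max(VV[1],msg_vec) then VV[1][1]++ -> VV[1]=[2, 1, 0]
Event 3: SEND 2->1: VV[2][2]++ -> VV[2]=[0, 0, 1], msg_vec=[0, 0, 1]; VV[1]=max(VV[1],msg_vec) then VV[1][1]++ -> VV[1]=[2, 2, 1]
Event 4: LOCAL 0: VV[0][0]++ -> VV[0]=[3, 0, 0]
Event 5: LOCAL 2: VV[2][2]++ -> VV[2]=[0, 0, 2]
Event 6: LOCAL 2: VV[2][2]++ -> VV[2]=[0, 0, 3]
Event 7: LOCAL 2: VV[2][2]++ -> VV[2]=[0, 0, 4]
Event 1 stamp: [1, 0, 0]
Event 3 stamp: [0, 0, 1]
[1, 0, 0] <= [0, 0, 1]? False
[0, 0, 1] <= [1, 0, 0]? False
Relation: concurrent

Answer: concurrent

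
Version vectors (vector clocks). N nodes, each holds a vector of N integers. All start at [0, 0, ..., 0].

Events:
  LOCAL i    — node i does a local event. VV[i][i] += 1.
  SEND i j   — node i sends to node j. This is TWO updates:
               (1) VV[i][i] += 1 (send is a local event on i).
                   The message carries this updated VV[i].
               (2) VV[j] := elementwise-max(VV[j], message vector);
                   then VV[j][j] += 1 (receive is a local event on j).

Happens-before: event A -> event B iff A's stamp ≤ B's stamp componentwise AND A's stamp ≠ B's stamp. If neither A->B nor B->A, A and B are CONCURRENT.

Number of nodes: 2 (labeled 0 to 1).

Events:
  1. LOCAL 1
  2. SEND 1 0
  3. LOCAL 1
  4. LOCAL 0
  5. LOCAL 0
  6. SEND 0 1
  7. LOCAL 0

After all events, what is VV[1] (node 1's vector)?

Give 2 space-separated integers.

Initial: VV[0]=[0, 0]
Initial: VV[1]=[0, 0]
Event 1: LOCAL 1: VV[1][1]++ -> VV[1]=[0, 1]
Event 2: SEND 1->0: VV[1][1]++ -> VV[1]=[0, 2], msg_vec=[0, 2]; VV[0]=max(VV[0],msg_vec) then VV[0][0]++ -> VV[0]=[1, 2]
Event 3: LOCAL 1: VV[1][1]++ -> VV[1]=[0, 3]
Event 4: LOCAL 0: VV[0][0]++ -> VV[0]=[2, 2]
Event 5: LOCAL 0: VV[0][0]++ -> VV[0]=[3, 2]
Event 6: SEND 0->1: VV[0][0]++ -> VV[0]=[4, 2], msg_vec=[4, 2]; VV[1]=max(VV[1],msg_vec) then VV[1][1]++ -> VV[1]=[4, 4]
Event 7: LOCAL 0: VV[0][0]++ -> VV[0]=[5, 2]
Final vectors: VV[0]=[5, 2]; VV[1]=[4, 4]

Answer: 4 4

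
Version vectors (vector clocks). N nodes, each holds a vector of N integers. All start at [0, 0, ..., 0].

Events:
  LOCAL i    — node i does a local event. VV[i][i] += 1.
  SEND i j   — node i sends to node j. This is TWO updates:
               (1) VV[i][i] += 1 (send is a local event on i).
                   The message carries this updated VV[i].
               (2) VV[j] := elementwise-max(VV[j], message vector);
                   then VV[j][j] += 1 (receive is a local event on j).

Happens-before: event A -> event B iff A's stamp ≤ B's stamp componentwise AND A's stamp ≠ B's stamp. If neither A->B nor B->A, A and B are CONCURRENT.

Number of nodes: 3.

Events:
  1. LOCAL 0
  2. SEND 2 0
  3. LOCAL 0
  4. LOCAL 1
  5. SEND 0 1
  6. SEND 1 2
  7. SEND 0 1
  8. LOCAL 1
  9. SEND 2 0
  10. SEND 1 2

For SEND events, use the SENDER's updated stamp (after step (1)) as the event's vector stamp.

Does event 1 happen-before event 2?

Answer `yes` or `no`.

Initial: VV[0]=[0, 0, 0]
Initial: VV[1]=[0, 0, 0]
Initial: VV[2]=[0, 0, 0]
Event 1: LOCAL 0: VV[0][0]++ -> VV[0]=[1, 0, 0]
Event 2: SEND 2->0: VV[2][2]++ -> VV[2]=[0, 0, 1], msg_vec=[0, 0, 1]; VV[0]=max(VV[0],msg_vec) then VV[0][0]++ -> VV[0]=[2, 0, 1]
Event 3: LOCAL 0: VV[0][0]++ -> VV[0]=[3, 0, 1]
Event 4: LOCAL 1: VV[1][1]++ -> VV[1]=[0, 1, 0]
Event 5: SEND 0->1: VV[0][0]++ -> VV[0]=[4, 0, 1], msg_vec=[4, 0, 1]; VV[1]=max(VV[1],msg_vec) then VV[1][1]++ -> VV[1]=[4, 2, 1]
Event 6: SEND 1->2: VV[1][1]++ -> VV[1]=[4, 3, 1], msg_vec=[4, 3, 1]; VV[2]=max(VV[2],msg_vec) then VV[2][2]++ -> VV[2]=[4, 3, 2]
Event 7: SEND 0->1: VV[0][0]++ -> VV[0]=[5, 0, 1], msg_vec=[5, 0, 1]; VV[1]=max(VV[1],msg_vec) then VV[1][1]++ -> VV[1]=[5, 4, 1]
Event 8: LOCAL 1: VV[1][1]++ -> VV[1]=[5, 5, 1]
Event 9: SEND 2->0: VV[2][2]++ -> VV[2]=[4, 3, 3], msg_vec=[4, 3, 3]; VV[0]=max(VV[0],msg_vec) then VV[0][0]++ -> VV[0]=[6, 3, 3]
Event 10: SEND 1->2: VV[1][1]++ -> VV[1]=[5, 6, 1], msg_vec=[5, 6, 1]; VV[2]=max(VV[2],msg_vec) then VV[2][2]++ -> VV[2]=[5, 6, 4]
Event 1 stamp: [1, 0, 0]
Event 2 stamp: [0, 0, 1]
[1, 0, 0] <= [0, 0, 1]? False. Equal? False. Happens-before: False

Answer: no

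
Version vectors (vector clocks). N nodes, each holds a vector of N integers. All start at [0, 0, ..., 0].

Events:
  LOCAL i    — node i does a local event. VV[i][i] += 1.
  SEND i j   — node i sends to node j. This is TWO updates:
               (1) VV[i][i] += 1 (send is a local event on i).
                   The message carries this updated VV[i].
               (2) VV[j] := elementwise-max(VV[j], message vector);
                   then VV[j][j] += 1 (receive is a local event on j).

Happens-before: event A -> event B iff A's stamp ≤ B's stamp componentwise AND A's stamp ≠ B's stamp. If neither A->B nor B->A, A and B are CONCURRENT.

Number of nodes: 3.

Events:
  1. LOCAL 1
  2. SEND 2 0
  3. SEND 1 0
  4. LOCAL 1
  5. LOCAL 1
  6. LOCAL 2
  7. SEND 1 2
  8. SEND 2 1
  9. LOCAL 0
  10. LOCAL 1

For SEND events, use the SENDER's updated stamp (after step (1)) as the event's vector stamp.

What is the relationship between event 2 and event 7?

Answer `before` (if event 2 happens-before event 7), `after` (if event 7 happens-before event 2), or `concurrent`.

Answer: concurrent

Derivation:
Initial: VV[0]=[0, 0, 0]
Initial: VV[1]=[0, 0, 0]
Initial: VV[2]=[0, 0, 0]
Event 1: LOCAL 1: VV[1][1]++ -> VV[1]=[0, 1, 0]
Event 2: SEND 2->0: VV[2][2]++ -> VV[2]=[0, 0, 1], msg_vec=[0, 0, 1]; VV[0]=max(VV[0],msg_vec) then VV[0][0]++ -> VV[0]=[1, 0, 1]
Event 3: SEND 1->0: VV[1][1]++ -> VV[1]=[0, 2, 0], msg_vec=[0, 2, 0]; VV[0]=max(VV[0],msg_vec) then VV[0][0]++ -> VV[0]=[2, 2, 1]
Event 4: LOCAL 1: VV[1][1]++ -> VV[1]=[0, 3, 0]
Event 5: LOCAL 1: VV[1][1]++ -> VV[1]=[0, 4, 0]
Event 6: LOCAL 2: VV[2][2]++ -> VV[2]=[0, 0, 2]
Event 7: SEND 1->2: VV[1][1]++ -> VV[1]=[0, 5, 0], msg_vec=[0, 5, 0]; VV[2]=max(VV[2],msg_vec) then VV[2][2]++ -> VV[2]=[0, 5, 3]
Event 8: SEND 2->1: VV[2][2]++ -> VV[2]=[0, 5, 4], msg_vec=[0, 5, 4]; VV[1]=max(VV[1],msg_vec) then VV[1][1]++ -> VV[1]=[0, 6, 4]
Event 9: LOCAL 0: VV[0][0]++ -> VV[0]=[3, 2, 1]
Event 10: LOCAL 1: VV[1][1]++ -> VV[1]=[0, 7, 4]
Event 2 stamp: [0, 0, 1]
Event 7 stamp: [0, 5, 0]
[0, 0, 1] <= [0, 5, 0]? False
[0, 5, 0] <= [0, 0, 1]? False
Relation: concurrent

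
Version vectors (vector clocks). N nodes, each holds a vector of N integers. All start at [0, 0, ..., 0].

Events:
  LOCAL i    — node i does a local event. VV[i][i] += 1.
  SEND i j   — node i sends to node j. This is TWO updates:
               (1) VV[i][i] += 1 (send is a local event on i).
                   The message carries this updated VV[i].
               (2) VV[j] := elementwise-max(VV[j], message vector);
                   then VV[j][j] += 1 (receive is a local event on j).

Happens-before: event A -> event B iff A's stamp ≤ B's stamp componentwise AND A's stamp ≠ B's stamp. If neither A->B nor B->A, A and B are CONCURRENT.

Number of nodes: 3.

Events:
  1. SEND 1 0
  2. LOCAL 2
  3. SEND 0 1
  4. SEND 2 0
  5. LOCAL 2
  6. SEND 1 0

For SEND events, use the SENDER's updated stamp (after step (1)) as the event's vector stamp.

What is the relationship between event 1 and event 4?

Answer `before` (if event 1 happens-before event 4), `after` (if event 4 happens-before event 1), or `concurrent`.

Answer: concurrent

Derivation:
Initial: VV[0]=[0, 0, 0]
Initial: VV[1]=[0, 0, 0]
Initial: VV[2]=[0, 0, 0]
Event 1: SEND 1->0: VV[1][1]++ -> VV[1]=[0, 1, 0], msg_vec=[0, 1, 0]; VV[0]=max(VV[0],msg_vec) then VV[0][0]++ -> VV[0]=[1, 1, 0]
Event 2: LOCAL 2: VV[2][2]++ -> VV[2]=[0, 0, 1]
Event 3: SEND 0->1: VV[0][0]++ -> VV[0]=[2, 1, 0], msg_vec=[2, 1, 0]; VV[1]=max(VV[1],msg_vec) then VV[1][1]++ -> VV[1]=[2, 2, 0]
Event 4: SEND 2->0: VV[2][2]++ -> VV[2]=[0, 0, 2], msg_vec=[0, 0, 2]; VV[0]=max(VV[0],msg_vec) then VV[0][0]++ -> VV[0]=[3, 1, 2]
Event 5: LOCAL 2: VV[2][2]++ -> VV[2]=[0, 0, 3]
Event 6: SEND 1->0: VV[1][1]++ -> VV[1]=[2, 3, 0], msg_vec=[2, 3, 0]; VV[0]=max(VV[0],msg_vec) then VV[0][0]++ -> VV[0]=[4, 3, 2]
Event 1 stamp: [0, 1, 0]
Event 4 stamp: [0, 0, 2]
[0, 1, 0] <= [0, 0, 2]? False
[0, 0, 2] <= [0, 1, 0]? False
Relation: concurrent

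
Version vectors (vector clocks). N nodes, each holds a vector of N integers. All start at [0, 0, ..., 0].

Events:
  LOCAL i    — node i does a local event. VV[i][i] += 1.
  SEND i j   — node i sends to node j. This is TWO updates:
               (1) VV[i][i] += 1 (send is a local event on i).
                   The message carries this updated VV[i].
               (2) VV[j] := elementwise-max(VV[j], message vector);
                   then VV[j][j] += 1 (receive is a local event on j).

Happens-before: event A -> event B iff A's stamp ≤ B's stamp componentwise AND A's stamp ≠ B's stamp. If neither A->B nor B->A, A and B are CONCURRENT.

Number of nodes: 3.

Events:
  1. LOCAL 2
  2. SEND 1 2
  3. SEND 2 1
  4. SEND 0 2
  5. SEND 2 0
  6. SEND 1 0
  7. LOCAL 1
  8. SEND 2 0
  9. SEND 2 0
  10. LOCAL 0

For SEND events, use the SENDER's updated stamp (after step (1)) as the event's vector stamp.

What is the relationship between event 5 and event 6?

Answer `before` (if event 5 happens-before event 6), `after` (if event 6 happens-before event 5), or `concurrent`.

Initial: VV[0]=[0, 0, 0]
Initial: VV[1]=[0, 0, 0]
Initial: VV[2]=[0, 0, 0]
Event 1: LOCAL 2: VV[2][2]++ -> VV[2]=[0, 0, 1]
Event 2: SEND 1->2: VV[1][1]++ -> VV[1]=[0, 1, 0], msg_vec=[0, 1, 0]; VV[2]=max(VV[2],msg_vec) then VV[2][2]++ -> VV[2]=[0, 1, 2]
Event 3: SEND 2->1: VV[2][2]++ -> VV[2]=[0, 1, 3], msg_vec=[0, 1, 3]; VV[1]=max(VV[1],msg_vec) then VV[1][1]++ -> VV[1]=[0, 2, 3]
Event 4: SEND 0->2: VV[0][0]++ -> VV[0]=[1, 0, 0], msg_vec=[1, 0, 0]; VV[2]=max(VV[2],msg_vec) then VV[2][2]++ -> VV[2]=[1, 1, 4]
Event 5: SEND 2->0: VV[2][2]++ -> VV[2]=[1, 1, 5], msg_vec=[1, 1, 5]; VV[0]=max(VV[0],msg_vec) then VV[0][0]++ -> VV[0]=[2, 1, 5]
Event 6: SEND 1->0: VV[1][1]++ -> VV[1]=[0, 3, 3], msg_vec=[0, 3, 3]; VV[0]=max(VV[0],msg_vec) then VV[0][0]++ -> VV[0]=[3, 3, 5]
Event 7: LOCAL 1: VV[1][1]++ -> VV[1]=[0, 4, 3]
Event 8: SEND 2->0: VV[2][2]++ -> VV[2]=[1, 1, 6], msg_vec=[1, 1, 6]; VV[0]=max(VV[0],msg_vec) then VV[0][0]++ -> VV[0]=[4, 3, 6]
Event 9: SEND 2->0: VV[2][2]++ -> VV[2]=[1, 1, 7], msg_vec=[1, 1, 7]; VV[0]=max(VV[0],msg_vec) then VV[0][0]++ -> VV[0]=[5, 3, 7]
Event 10: LOCAL 0: VV[0][0]++ -> VV[0]=[6, 3, 7]
Event 5 stamp: [1, 1, 5]
Event 6 stamp: [0, 3, 3]
[1, 1, 5] <= [0, 3, 3]? False
[0, 3, 3] <= [1, 1, 5]? False
Relation: concurrent

Answer: concurrent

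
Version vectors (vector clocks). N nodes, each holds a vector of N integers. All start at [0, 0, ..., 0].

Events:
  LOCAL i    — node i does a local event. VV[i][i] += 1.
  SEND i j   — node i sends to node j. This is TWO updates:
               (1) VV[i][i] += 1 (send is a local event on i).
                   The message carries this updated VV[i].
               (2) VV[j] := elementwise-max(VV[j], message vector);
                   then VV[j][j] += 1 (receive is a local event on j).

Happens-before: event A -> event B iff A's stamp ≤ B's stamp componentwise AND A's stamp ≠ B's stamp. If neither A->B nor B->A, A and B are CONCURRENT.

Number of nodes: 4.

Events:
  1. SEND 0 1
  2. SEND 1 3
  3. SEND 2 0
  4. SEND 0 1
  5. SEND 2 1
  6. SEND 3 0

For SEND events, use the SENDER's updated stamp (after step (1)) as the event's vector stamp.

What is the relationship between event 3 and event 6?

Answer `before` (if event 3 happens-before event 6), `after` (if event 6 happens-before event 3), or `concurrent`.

Initial: VV[0]=[0, 0, 0, 0]
Initial: VV[1]=[0, 0, 0, 0]
Initial: VV[2]=[0, 0, 0, 0]
Initial: VV[3]=[0, 0, 0, 0]
Event 1: SEND 0->1: VV[0][0]++ -> VV[0]=[1, 0, 0, 0], msg_vec=[1, 0, 0, 0]; VV[1]=max(VV[1],msg_vec) then VV[1][1]++ -> VV[1]=[1, 1, 0, 0]
Event 2: SEND 1->3: VV[1][1]++ -> VV[1]=[1, 2, 0, 0], msg_vec=[1, 2, 0, 0]; VV[3]=max(VV[3],msg_vec) then VV[3][3]++ -> VV[3]=[1, 2, 0, 1]
Event 3: SEND 2->0: VV[2][2]++ -> VV[2]=[0, 0, 1, 0], msg_vec=[0, 0, 1, 0]; VV[0]=max(VV[0],msg_vec) then VV[0][0]++ -> VV[0]=[2, 0, 1, 0]
Event 4: SEND 0->1: VV[0][0]++ -> VV[0]=[3, 0, 1, 0], msg_vec=[3, 0, 1, 0]; VV[1]=max(VV[1],msg_vec) then VV[1][1]++ -> VV[1]=[3, 3, 1, 0]
Event 5: SEND 2->1: VV[2][2]++ -> VV[2]=[0, 0, 2, 0], msg_vec=[0, 0, 2, 0]; VV[1]=max(VV[1],msg_vec) then VV[1][1]++ -> VV[1]=[3, 4, 2, 0]
Event 6: SEND 3->0: VV[3][3]++ -> VV[3]=[1, 2, 0, 2], msg_vec=[1, 2, 0, 2]; VV[0]=max(VV[0],msg_vec) then VV[0][0]++ -> VV[0]=[4, 2, 1, 2]
Event 3 stamp: [0, 0, 1, 0]
Event 6 stamp: [1, 2, 0, 2]
[0, 0, 1, 0] <= [1, 2, 0, 2]? False
[1, 2, 0, 2] <= [0, 0, 1, 0]? False
Relation: concurrent

Answer: concurrent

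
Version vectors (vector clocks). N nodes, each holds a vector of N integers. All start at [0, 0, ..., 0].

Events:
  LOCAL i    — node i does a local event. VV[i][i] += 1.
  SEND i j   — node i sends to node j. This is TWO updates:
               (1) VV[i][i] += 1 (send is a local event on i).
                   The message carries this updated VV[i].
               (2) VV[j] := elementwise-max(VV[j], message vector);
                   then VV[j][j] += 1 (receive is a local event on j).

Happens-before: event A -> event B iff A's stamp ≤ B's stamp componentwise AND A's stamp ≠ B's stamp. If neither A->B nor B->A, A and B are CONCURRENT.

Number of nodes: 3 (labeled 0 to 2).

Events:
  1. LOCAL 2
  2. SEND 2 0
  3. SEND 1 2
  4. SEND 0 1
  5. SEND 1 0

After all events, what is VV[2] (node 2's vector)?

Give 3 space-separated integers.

Answer: 0 1 3

Derivation:
Initial: VV[0]=[0, 0, 0]
Initial: VV[1]=[0, 0, 0]
Initial: VV[2]=[0, 0, 0]
Event 1: LOCAL 2: VV[2][2]++ -> VV[2]=[0, 0, 1]
Event 2: SEND 2->0: VV[2][2]++ -> VV[2]=[0, 0, 2], msg_vec=[0, 0, 2]; VV[0]=max(VV[0],msg_vec) then VV[0][0]++ -> VV[0]=[1, 0, 2]
Event 3: SEND 1->2: VV[1][1]++ -> VV[1]=[0, 1, 0], msg_vec=[0, 1, 0]; VV[2]=max(VV[2],msg_vec) then VV[2][2]++ -> VV[2]=[0, 1, 3]
Event 4: SEND 0->1: VV[0][0]++ -> VV[0]=[2, 0, 2], msg_vec=[2, 0, 2]; VV[1]=max(VV[1],msg_vec) then VV[1][1]++ -> VV[1]=[2, 2, 2]
Event 5: SEND 1->0: VV[1][1]++ -> VV[1]=[2, 3, 2], msg_vec=[2, 3, 2]; VV[0]=max(VV[0],msg_vec) then VV[0][0]++ -> VV[0]=[3, 3, 2]
Final vectors: VV[0]=[3, 3, 2]; VV[1]=[2, 3, 2]; VV[2]=[0, 1, 3]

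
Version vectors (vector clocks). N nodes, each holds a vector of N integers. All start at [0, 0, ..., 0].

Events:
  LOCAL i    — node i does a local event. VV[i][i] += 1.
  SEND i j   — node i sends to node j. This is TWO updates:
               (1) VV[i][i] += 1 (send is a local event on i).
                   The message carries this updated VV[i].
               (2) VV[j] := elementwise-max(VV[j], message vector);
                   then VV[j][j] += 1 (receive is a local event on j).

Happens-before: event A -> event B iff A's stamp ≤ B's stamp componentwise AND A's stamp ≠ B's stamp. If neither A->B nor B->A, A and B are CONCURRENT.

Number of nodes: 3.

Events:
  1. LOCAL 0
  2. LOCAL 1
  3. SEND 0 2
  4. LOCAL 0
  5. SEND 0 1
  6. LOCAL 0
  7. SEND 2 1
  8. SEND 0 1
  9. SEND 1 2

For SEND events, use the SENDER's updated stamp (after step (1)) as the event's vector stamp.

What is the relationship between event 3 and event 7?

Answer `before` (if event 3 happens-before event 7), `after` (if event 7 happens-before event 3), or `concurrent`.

Answer: before

Derivation:
Initial: VV[0]=[0, 0, 0]
Initial: VV[1]=[0, 0, 0]
Initial: VV[2]=[0, 0, 0]
Event 1: LOCAL 0: VV[0][0]++ -> VV[0]=[1, 0, 0]
Event 2: LOCAL 1: VV[1][1]++ -> VV[1]=[0, 1, 0]
Event 3: SEND 0->2: VV[0][0]++ -> VV[0]=[2, 0, 0], msg_vec=[2, 0, 0]; VV[2]=max(VV[2],msg_vec) then VV[2][2]++ -> VV[2]=[2, 0, 1]
Event 4: LOCAL 0: VV[0][0]++ -> VV[0]=[3, 0, 0]
Event 5: SEND 0->1: VV[0][0]++ -> VV[0]=[4, 0, 0], msg_vec=[4, 0, 0]; VV[1]=max(VV[1],msg_vec) then VV[1][1]++ -> VV[1]=[4, 2, 0]
Event 6: LOCAL 0: VV[0][0]++ -> VV[0]=[5, 0, 0]
Event 7: SEND 2->1: VV[2][2]++ -> VV[2]=[2, 0, 2], msg_vec=[2, 0, 2]; VV[1]=max(VV[1],msg_vec) then VV[1][1]++ -> VV[1]=[4, 3, 2]
Event 8: SEND 0->1: VV[0][0]++ -> VV[0]=[6, 0, 0], msg_vec=[6, 0, 0]; VV[1]=max(VV[1],msg_vec) then VV[1][1]++ -> VV[1]=[6, 4, 2]
Event 9: SEND 1->2: VV[1][1]++ -> VV[1]=[6, 5, 2], msg_vec=[6, 5, 2]; VV[2]=max(VV[2],msg_vec) then VV[2][2]++ -> VV[2]=[6, 5, 3]
Event 3 stamp: [2, 0, 0]
Event 7 stamp: [2, 0, 2]
[2, 0, 0] <= [2, 0, 2]? True
[2, 0, 2] <= [2, 0, 0]? False
Relation: before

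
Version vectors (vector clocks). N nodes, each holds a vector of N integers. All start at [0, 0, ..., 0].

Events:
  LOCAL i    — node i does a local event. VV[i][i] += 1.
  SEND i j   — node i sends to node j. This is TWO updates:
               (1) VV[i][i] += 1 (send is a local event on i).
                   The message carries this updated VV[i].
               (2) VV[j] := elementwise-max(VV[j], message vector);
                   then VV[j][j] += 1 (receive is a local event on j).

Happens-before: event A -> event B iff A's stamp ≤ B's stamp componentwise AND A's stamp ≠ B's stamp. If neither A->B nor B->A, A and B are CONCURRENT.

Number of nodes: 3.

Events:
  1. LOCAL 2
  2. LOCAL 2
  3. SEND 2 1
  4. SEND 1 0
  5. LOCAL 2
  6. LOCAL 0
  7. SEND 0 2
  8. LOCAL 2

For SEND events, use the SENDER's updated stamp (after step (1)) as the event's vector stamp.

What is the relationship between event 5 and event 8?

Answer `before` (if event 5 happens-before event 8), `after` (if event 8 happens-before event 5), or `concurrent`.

Answer: before

Derivation:
Initial: VV[0]=[0, 0, 0]
Initial: VV[1]=[0, 0, 0]
Initial: VV[2]=[0, 0, 0]
Event 1: LOCAL 2: VV[2][2]++ -> VV[2]=[0, 0, 1]
Event 2: LOCAL 2: VV[2][2]++ -> VV[2]=[0, 0, 2]
Event 3: SEND 2->1: VV[2][2]++ -> VV[2]=[0, 0, 3], msg_vec=[0, 0, 3]; VV[1]=max(VV[1],msg_vec) then VV[1][1]++ -> VV[1]=[0, 1, 3]
Event 4: SEND 1->0: VV[1][1]++ -> VV[1]=[0, 2, 3], msg_vec=[0, 2, 3]; VV[0]=max(VV[0],msg_vec) then VV[0][0]++ -> VV[0]=[1, 2, 3]
Event 5: LOCAL 2: VV[2][2]++ -> VV[2]=[0, 0, 4]
Event 6: LOCAL 0: VV[0][0]++ -> VV[0]=[2, 2, 3]
Event 7: SEND 0->2: VV[0][0]++ -> VV[0]=[3, 2, 3], msg_vec=[3, 2, 3]; VV[2]=max(VV[2],msg_vec) then VV[2][2]++ -> VV[2]=[3, 2, 5]
Event 8: LOCAL 2: VV[2][2]++ -> VV[2]=[3, 2, 6]
Event 5 stamp: [0, 0, 4]
Event 8 stamp: [3, 2, 6]
[0, 0, 4] <= [3, 2, 6]? True
[3, 2, 6] <= [0, 0, 4]? False
Relation: before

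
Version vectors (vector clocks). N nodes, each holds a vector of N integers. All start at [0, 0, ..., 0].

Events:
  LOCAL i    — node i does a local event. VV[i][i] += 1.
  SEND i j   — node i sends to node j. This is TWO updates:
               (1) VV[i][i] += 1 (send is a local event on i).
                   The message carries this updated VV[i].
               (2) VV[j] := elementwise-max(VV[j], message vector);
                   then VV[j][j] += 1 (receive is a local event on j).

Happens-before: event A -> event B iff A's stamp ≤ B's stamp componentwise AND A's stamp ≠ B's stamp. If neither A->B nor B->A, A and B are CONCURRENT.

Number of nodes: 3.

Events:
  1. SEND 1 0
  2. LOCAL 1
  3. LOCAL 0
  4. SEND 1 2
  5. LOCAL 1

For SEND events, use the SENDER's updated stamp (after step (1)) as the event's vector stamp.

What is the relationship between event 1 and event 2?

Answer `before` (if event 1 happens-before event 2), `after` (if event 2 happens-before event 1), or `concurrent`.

Answer: before

Derivation:
Initial: VV[0]=[0, 0, 0]
Initial: VV[1]=[0, 0, 0]
Initial: VV[2]=[0, 0, 0]
Event 1: SEND 1->0: VV[1][1]++ -> VV[1]=[0, 1, 0], msg_vec=[0, 1, 0]; VV[0]=max(VV[0],msg_vec) then VV[0][0]++ -> VV[0]=[1, 1, 0]
Event 2: LOCAL 1: VV[1][1]++ -> VV[1]=[0, 2, 0]
Event 3: LOCAL 0: VV[0][0]++ -> VV[0]=[2, 1, 0]
Event 4: SEND 1->2: VV[1][1]++ -> VV[1]=[0, 3, 0], msg_vec=[0, 3, 0]; VV[2]=max(VV[2],msg_vec) then VV[2][2]++ -> VV[2]=[0, 3, 1]
Event 5: LOCAL 1: VV[1][1]++ -> VV[1]=[0, 4, 0]
Event 1 stamp: [0, 1, 0]
Event 2 stamp: [0, 2, 0]
[0, 1, 0] <= [0, 2, 0]? True
[0, 2, 0] <= [0, 1, 0]? False
Relation: before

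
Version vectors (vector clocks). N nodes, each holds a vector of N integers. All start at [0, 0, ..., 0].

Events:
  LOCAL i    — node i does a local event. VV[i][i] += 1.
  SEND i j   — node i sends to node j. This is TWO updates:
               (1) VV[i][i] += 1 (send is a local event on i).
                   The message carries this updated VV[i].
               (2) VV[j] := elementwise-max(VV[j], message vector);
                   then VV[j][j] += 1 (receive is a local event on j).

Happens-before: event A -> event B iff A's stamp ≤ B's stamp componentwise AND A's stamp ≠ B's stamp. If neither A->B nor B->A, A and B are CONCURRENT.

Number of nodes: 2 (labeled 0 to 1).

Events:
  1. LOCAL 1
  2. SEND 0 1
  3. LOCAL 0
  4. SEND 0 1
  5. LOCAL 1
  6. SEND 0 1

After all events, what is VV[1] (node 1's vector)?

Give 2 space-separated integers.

Answer: 4 5

Derivation:
Initial: VV[0]=[0, 0]
Initial: VV[1]=[0, 0]
Event 1: LOCAL 1: VV[1][1]++ -> VV[1]=[0, 1]
Event 2: SEND 0->1: VV[0][0]++ -> VV[0]=[1, 0], msg_vec=[1, 0]; VV[1]=max(VV[1],msg_vec) then VV[1][1]++ -> VV[1]=[1, 2]
Event 3: LOCAL 0: VV[0][0]++ -> VV[0]=[2, 0]
Event 4: SEND 0->1: VV[0][0]++ -> VV[0]=[3, 0], msg_vec=[3, 0]; VV[1]=max(VV[1],msg_vec) then VV[1][1]++ -> VV[1]=[3, 3]
Event 5: LOCAL 1: VV[1][1]++ -> VV[1]=[3, 4]
Event 6: SEND 0->1: VV[0][0]++ -> VV[0]=[4, 0], msg_vec=[4, 0]; VV[1]=max(VV[1],msg_vec) then VV[1][1]++ -> VV[1]=[4, 5]
Final vectors: VV[0]=[4, 0]; VV[1]=[4, 5]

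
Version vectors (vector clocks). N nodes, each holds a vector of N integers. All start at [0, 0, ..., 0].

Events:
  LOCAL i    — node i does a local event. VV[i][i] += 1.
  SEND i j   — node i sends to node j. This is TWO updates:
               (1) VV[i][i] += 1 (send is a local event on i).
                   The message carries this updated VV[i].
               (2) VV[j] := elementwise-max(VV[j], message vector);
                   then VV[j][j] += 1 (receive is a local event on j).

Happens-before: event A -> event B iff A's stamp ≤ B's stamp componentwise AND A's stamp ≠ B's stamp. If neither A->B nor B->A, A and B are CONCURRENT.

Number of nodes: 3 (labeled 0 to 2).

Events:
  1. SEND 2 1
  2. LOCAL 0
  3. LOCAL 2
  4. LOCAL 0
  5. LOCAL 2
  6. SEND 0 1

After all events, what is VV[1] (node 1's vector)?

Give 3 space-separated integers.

Initial: VV[0]=[0, 0, 0]
Initial: VV[1]=[0, 0, 0]
Initial: VV[2]=[0, 0, 0]
Event 1: SEND 2->1: VV[2][2]++ -> VV[2]=[0, 0, 1], msg_vec=[0, 0, 1]; VV[1]=max(VV[1],msg_vec) then VV[1][1]++ -> VV[1]=[0, 1, 1]
Event 2: LOCAL 0: VV[0][0]++ -> VV[0]=[1, 0, 0]
Event 3: LOCAL 2: VV[2][2]++ -> VV[2]=[0, 0, 2]
Event 4: LOCAL 0: VV[0][0]++ -> VV[0]=[2, 0, 0]
Event 5: LOCAL 2: VV[2][2]++ -> VV[2]=[0, 0, 3]
Event 6: SEND 0->1: VV[0][0]++ -> VV[0]=[3, 0, 0], msg_vec=[3, 0, 0]; VV[1]=max(VV[1],msg_vec) then VV[1][1]++ -> VV[1]=[3, 2, 1]
Final vectors: VV[0]=[3, 0, 0]; VV[1]=[3, 2, 1]; VV[2]=[0, 0, 3]

Answer: 3 2 1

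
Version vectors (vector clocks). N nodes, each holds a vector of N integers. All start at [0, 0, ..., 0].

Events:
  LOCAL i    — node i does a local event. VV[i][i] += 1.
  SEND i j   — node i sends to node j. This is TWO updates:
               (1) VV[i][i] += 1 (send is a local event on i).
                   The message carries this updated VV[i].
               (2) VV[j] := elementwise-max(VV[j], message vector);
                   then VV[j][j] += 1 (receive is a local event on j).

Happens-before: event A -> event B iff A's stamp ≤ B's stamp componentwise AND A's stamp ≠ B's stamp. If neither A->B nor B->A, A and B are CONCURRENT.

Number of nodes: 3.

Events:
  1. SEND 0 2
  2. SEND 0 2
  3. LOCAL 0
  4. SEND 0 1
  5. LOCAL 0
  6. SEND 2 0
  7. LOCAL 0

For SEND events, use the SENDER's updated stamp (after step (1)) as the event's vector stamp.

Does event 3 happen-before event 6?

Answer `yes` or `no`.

Answer: no

Derivation:
Initial: VV[0]=[0, 0, 0]
Initial: VV[1]=[0, 0, 0]
Initial: VV[2]=[0, 0, 0]
Event 1: SEND 0->2: VV[0][0]++ -> VV[0]=[1, 0, 0], msg_vec=[1, 0, 0]; VV[2]=max(VV[2],msg_vec) then VV[2][2]++ -> VV[2]=[1, 0, 1]
Event 2: SEND 0->2: VV[0][0]++ -> VV[0]=[2, 0, 0], msg_vec=[2, 0, 0]; VV[2]=max(VV[2],msg_vec) then VV[2][2]++ -> VV[2]=[2, 0, 2]
Event 3: LOCAL 0: VV[0][0]++ -> VV[0]=[3, 0, 0]
Event 4: SEND 0->1: VV[0][0]++ -> VV[0]=[4, 0, 0], msg_vec=[4, 0, 0]; VV[1]=max(VV[1],msg_vec) then VV[1][1]++ -> VV[1]=[4, 1, 0]
Event 5: LOCAL 0: VV[0][0]++ -> VV[0]=[5, 0, 0]
Event 6: SEND 2->0: VV[2][2]++ -> VV[2]=[2, 0, 3], msg_vec=[2, 0, 3]; VV[0]=max(VV[0],msg_vec) then VV[0][0]++ -> VV[0]=[6, 0, 3]
Event 7: LOCAL 0: VV[0][0]++ -> VV[0]=[7, 0, 3]
Event 3 stamp: [3, 0, 0]
Event 6 stamp: [2, 0, 3]
[3, 0, 0] <= [2, 0, 3]? False. Equal? False. Happens-before: False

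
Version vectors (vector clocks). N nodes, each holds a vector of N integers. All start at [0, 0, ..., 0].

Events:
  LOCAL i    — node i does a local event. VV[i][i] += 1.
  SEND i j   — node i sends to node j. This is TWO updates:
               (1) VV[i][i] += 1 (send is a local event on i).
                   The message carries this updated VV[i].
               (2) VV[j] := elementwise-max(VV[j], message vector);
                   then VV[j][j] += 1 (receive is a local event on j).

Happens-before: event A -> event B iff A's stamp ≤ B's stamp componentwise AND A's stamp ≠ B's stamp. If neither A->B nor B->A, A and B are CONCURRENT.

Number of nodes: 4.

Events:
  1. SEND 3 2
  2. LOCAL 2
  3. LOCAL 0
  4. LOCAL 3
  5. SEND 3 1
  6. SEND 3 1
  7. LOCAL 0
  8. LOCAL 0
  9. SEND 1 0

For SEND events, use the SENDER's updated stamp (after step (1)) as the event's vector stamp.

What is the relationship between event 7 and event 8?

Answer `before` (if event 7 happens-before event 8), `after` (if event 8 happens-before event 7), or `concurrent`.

Answer: before

Derivation:
Initial: VV[0]=[0, 0, 0, 0]
Initial: VV[1]=[0, 0, 0, 0]
Initial: VV[2]=[0, 0, 0, 0]
Initial: VV[3]=[0, 0, 0, 0]
Event 1: SEND 3->2: VV[3][3]++ -> VV[3]=[0, 0, 0, 1], msg_vec=[0, 0, 0, 1]; VV[2]=max(VV[2],msg_vec) then VV[2][2]++ -> VV[2]=[0, 0, 1, 1]
Event 2: LOCAL 2: VV[2][2]++ -> VV[2]=[0, 0, 2, 1]
Event 3: LOCAL 0: VV[0][0]++ -> VV[0]=[1, 0, 0, 0]
Event 4: LOCAL 3: VV[3][3]++ -> VV[3]=[0, 0, 0, 2]
Event 5: SEND 3->1: VV[3][3]++ -> VV[3]=[0, 0, 0, 3], msg_vec=[0, 0, 0, 3]; VV[1]=max(VV[1],msg_vec) then VV[1][1]++ -> VV[1]=[0, 1, 0, 3]
Event 6: SEND 3->1: VV[3][3]++ -> VV[3]=[0, 0, 0, 4], msg_vec=[0, 0, 0, 4]; VV[1]=max(VV[1],msg_vec) then VV[1][1]++ -> VV[1]=[0, 2, 0, 4]
Event 7: LOCAL 0: VV[0][0]++ -> VV[0]=[2, 0, 0, 0]
Event 8: LOCAL 0: VV[0][0]++ -> VV[0]=[3, 0, 0, 0]
Event 9: SEND 1->0: VV[1][1]++ -> VV[1]=[0, 3, 0, 4], msg_vec=[0, 3, 0, 4]; VV[0]=max(VV[0],msg_vec) then VV[0][0]++ -> VV[0]=[4, 3, 0, 4]
Event 7 stamp: [2, 0, 0, 0]
Event 8 stamp: [3, 0, 0, 0]
[2, 0, 0, 0] <= [3, 0, 0, 0]? True
[3, 0, 0, 0] <= [2, 0, 0, 0]? False
Relation: before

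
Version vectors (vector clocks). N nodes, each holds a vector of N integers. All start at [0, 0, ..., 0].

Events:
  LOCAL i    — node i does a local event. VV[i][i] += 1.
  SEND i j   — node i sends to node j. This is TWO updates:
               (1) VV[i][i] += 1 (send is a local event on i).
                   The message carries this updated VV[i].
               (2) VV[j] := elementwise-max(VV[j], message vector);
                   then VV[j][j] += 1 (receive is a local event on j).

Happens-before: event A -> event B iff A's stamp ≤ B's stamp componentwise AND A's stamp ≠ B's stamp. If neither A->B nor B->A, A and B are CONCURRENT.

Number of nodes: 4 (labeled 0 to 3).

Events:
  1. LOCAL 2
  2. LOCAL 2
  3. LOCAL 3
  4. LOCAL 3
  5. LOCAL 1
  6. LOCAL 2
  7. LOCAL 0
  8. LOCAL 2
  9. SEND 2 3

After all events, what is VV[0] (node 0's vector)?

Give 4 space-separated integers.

Initial: VV[0]=[0, 0, 0, 0]
Initial: VV[1]=[0, 0, 0, 0]
Initial: VV[2]=[0, 0, 0, 0]
Initial: VV[3]=[0, 0, 0, 0]
Event 1: LOCAL 2: VV[2][2]++ -> VV[2]=[0, 0, 1, 0]
Event 2: LOCAL 2: VV[2][2]++ -> VV[2]=[0, 0, 2, 0]
Event 3: LOCAL 3: VV[3][3]++ -> VV[3]=[0, 0, 0, 1]
Event 4: LOCAL 3: VV[3][3]++ -> VV[3]=[0, 0, 0, 2]
Event 5: LOCAL 1: VV[1][1]++ -> VV[1]=[0, 1, 0, 0]
Event 6: LOCAL 2: VV[2][2]++ -> VV[2]=[0, 0, 3, 0]
Event 7: LOCAL 0: VV[0][0]++ -> VV[0]=[1, 0, 0, 0]
Event 8: LOCAL 2: VV[2][2]++ -> VV[2]=[0, 0, 4, 0]
Event 9: SEND 2->3: VV[2][2]++ -> VV[2]=[0, 0, 5, 0], msg_vec=[0, 0, 5, 0]; VV[3]=max(VV[3],msg_vec) then VV[3][3]++ -> VV[3]=[0, 0, 5, 3]
Final vectors: VV[0]=[1, 0, 0, 0]; VV[1]=[0, 1, 0, 0]; VV[2]=[0, 0, 5, 0]; VV[3]=[0, 0, 5, 3]

Answer: 1 0 0 0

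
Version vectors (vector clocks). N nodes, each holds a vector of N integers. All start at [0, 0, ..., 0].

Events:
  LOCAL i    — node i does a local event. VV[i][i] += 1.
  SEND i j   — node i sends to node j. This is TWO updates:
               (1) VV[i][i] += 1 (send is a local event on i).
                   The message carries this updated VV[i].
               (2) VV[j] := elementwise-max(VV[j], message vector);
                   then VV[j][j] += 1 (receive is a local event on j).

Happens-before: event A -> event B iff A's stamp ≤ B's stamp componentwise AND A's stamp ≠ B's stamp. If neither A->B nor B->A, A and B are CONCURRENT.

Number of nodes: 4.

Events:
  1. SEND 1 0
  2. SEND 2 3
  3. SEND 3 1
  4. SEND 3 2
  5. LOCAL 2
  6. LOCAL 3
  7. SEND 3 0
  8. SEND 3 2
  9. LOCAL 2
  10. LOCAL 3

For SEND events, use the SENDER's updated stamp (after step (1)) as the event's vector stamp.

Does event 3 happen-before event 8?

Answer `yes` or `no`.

Initial: VV[0]=[0, 0, 0, 0]
Initial: VV[1]=[0, 0, 0, 0]
Initial: VV[2]=[0, 0, 0, 0]
Initial: VV[3]=[0, 0, 0, 0]
Event 1: SEND 1->0: VV[1][1]++ -> VV[1]=[0, 1, 0, 0], msg_vec=[0, 1, 0, 0]; VV[0]=max(VV[0],msg_vec) then VV[0][0]++ -> VV[0]=[1, 1, 0, 0]
Event 2: SEND 2->3: VV[2][2]++ -> VV[2]=[0, 0, 1, 0], msg_vec=[0, 0, 1, 0]; VV[3]=max(VV[3],msg_vec) then VV[3][3]++ -> VV[3]=[0, 0, 1, 1]
Event 3: SEND 3->1: VV[3][3]++ -> VV[3]=[0, 0, 1, 2], msg_vec=[0, 0, 1, 2]; VV[1]=max(VV[1],msg_vec) then VV[1][1]++ -> VV[1]=[0, 2, 1, 2]
Event 4: SEND 3->2: VV[3][3]++ -> VV[3]=[0, 0, 1, 3], msg_vec=[0, 0, 1, 3]; VV[2]=max(VV[2],msg_vec) then VV[2][2]++ -> VV[2]=[0, 0, 2, 3]
Event 5: LOCAL 2: VV[2][2]++ -> VV[2]=[0, 0, 3, 3]
Event 6: LOCAL 3: VV[3][3]++ -> VV[3]=[0, 0, 1, 4]
Event 7: SEND 3->0: VV[3][3]++ -> VV[3]=[0, 0, 1, 5], msg_vec=[0, 0, 1, 5]; VV[0]=max(VV[0],msg_vec) then VV[0][0]++ -> VV[0]=[2, 1, 1, 5]
Event 8: SEND 3->2: VV[3][3]++ -> VV[3]=[0, 0, 1, 6], msg_vec=[0, 0, 1, 6]; VV[2]=max(VV[2],msg_vec) then VV[2][2]++ -> VV[2]=[0, 0, 4, 6]
Event 9: LOCAL 2: VV[2][2]++ -> VV[2]=[0, 0, 5, 6]
Event 10: LOCAL 3: VV[3][3]++ -> VV[3]=[0, 0, 1, 7]
Event 3 stamp: [0, 0, 1, 2]
Event 8 stamp: [0, 0, 1, 6]
[0, 0, 1, 2] <= [0, 0, 1, 6]? True. Equal? False. Happens-before: True

Answer: yes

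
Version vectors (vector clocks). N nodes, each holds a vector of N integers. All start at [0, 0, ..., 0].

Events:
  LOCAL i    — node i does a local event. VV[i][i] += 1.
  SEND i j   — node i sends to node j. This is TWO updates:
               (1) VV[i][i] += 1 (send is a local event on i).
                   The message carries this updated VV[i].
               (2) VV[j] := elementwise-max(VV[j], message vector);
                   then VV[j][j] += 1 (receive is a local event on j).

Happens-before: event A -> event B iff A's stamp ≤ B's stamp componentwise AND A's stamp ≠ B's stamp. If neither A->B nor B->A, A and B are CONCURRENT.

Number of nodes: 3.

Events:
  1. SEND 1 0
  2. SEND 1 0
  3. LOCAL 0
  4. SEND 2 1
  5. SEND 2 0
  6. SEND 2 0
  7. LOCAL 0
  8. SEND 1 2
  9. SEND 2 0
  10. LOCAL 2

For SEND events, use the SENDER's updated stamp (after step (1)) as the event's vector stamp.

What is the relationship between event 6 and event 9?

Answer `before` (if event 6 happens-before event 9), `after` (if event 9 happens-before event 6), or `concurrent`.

Initial: VV[0]=[0, 0, 0]
Initial: VV[1]=[0, 0, 0]
Initial: VV[2]=[0, 0, 0]
Event 1: SEND 1->0: VV[1][1]++ -> VV[1]=[0, 1, 0], msg_vec=[0, 1, 0]; VV[0]=max(VV[0],msg_vec) then VV[0][0]++ -> VV[0]=[1, 1, 0]
Event 2: SEND 1->0: VV[1][1]++ -> VV[1]=[0, 2, 0], msg_vec=[0, 2, 0]; VV[0]=max(VV[0],msg_vec) then VV[0][0]++ -> VV[0]=[2, 2, 0]
Event 3: LOCAL 0: VV[0][0]++ -> VV[0]=[3, 2, 0]
Event 4: SEND 2->1: VV[2][2]++ -> VV[2]=[0, 0, 1], msg_vec=[0, 0, 1]; VV[1]=max(VV[1],msg_vec) then VV[1][1]++ -> VV[1]=[0, 3, 1]
Event 5: SEND 2->0: VV[2][2]++ -> VV[2]=[0, 0, 2], msg_vec=[0, 0, 2]; VV[0]=max(VV[0],msg_vec) then VV[0][0]++ -> VV[0]=[4, 2, 2]
Event 6: SEND 2->0: VV[2][2]++ -> VV[2]=[0, 0, 3], msg_vec=[0, 0, 3]; VV[0]=max(VV[0],msg_vec) then VV[0][0]++ -> VV[0]=[5, 2, 3]
Event 7: LOCAL 0: VV[0][0]++ -> VV[0]=[6, 2, 3]
Event 8: SEND 1->2: VV[1][1]++ -> VV[1]=[0, 4, 1], msg_vec=[0, 4, 1]; VV[2]=max(VV[2],msg_vec) then VV[2][2]++ -> VV[2]=[0, 4, 4]
Event 9: SEND 2->0: VV[2][2]++ -> VV[2]=[0, 4, 5], msg_vec=[0, 4, 5]; VV[0]=max(VV[0],msg_vec) then VV[0][0]++ -> VV[0]=[7, 4, 5]
Event 10: LOCAL 2: VV[2][2]++ -> VV[2]=[0, 4, 6]
Event 6 stamp: [0, 0, 3]
Event 9 stamp: [0, 4, 5]
[0, 0, 3] <= [0, 4, 5]? True
[0, 4, 5] <= [0, 0, 3]? False
Relation: before

Answer: before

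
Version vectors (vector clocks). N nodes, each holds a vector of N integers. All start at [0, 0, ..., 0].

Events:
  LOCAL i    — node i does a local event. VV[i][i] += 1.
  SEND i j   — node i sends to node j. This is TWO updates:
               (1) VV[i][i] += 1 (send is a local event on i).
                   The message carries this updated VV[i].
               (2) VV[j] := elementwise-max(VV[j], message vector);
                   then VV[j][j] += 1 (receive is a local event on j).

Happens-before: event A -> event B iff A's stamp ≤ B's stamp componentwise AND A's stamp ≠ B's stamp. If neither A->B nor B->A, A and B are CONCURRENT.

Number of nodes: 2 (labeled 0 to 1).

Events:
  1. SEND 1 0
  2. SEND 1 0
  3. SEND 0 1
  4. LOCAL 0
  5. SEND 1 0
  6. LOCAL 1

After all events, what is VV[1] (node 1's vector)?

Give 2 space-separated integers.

Answer: 3 5

Derivation:
Initial: VV[0]=[0, 0]
Initial: VV[1]=[0, 0]
Event 1: SEND 1->0: VV[1][1]++ -> VV[1]=[0, 1], msg_vec=[0, 1]; VV[0]=max(VV[0],msg_vec) then VV[0][0]++ -> VV[0]=[1, 1]
Event 2: SEND 1->0: VV[1][1]++ -> VV[1]=[0, 2], msg_vec=[0, 2]; VV[0]=max(VV[0],msg_vec) then VV[0][0]++ -> VV[0]=[2, 2]
Event 3: SEND 0->1: VV[0][0]++ -> VV[0]=[3, 2], msg_vec=[3, 2]; VV[1]=max(VV[1],msg_vec) then VV[1][1]++ -> VV[1]=[3, 3]
Event 4: LOCAL 0: VV[0][0]++ -> VV[0]=[4, 2]
Event 5: SEND 1->0: VV[1][1]++ -> VV[1]=[3, 4], msg_vec=[3, 4]; VV[0]=max(VV[0],msg_vec) then VV[0][0]++ -> VV[0]=[5, 4]
Event 6: LOCAL 1: VV[1][1]++ -> VV[1]=[3, 5]
Final vectors: VV[0]=[5, 4]; VV[1]=[3, 5]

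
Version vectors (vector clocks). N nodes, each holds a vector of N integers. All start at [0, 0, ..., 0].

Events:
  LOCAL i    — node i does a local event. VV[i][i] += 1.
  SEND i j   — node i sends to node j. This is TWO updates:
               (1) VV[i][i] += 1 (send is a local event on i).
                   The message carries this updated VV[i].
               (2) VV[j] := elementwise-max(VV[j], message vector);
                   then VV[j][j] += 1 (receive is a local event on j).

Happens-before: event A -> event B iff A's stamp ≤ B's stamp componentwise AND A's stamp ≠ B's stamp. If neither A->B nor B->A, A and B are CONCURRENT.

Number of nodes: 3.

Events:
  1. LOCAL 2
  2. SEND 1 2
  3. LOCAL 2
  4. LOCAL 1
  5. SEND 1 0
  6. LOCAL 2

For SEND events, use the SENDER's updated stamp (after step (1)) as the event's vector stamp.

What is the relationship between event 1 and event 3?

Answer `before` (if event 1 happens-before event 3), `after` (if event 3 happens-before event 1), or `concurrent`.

Answer: before

Derivation:
Initial: VV[0]=[0, 0, 0]
Initial: VV[1]=[0, 0, 0]
Initial: VV[2]=[0, 0, 0]
Event 1: LOCAL 2: VV[2][2]++ -> VV[2]=[0, 0, 1]
Event 2: SEND 1->2: VV[1][1]++ -> VV[1]=[0, 1, 0], msg_vec=[0, 1, 0]; VV[2]=max(VV[2],msg_vec) then VV[2][2]++ -> VV[2]=[0, 1, 2]
Event 3: LOCAL 2: VV[2][2]++ -> VV[2]=[0, 1, 3]
Event 4: LOCAL 1: VV[1][1]++ -> VV[1]=[0, 2, 0]
Event 5: SEND 1->0: VV[1][1]++ -> VV[1]=[0, 3, 0], msg_vec=[0, 3, 0]; VV[0]=max(VV[0],msg_vec) then VV[0][0]++ -> VV[0]=[1, 3, 0]
Event 6: LOCAL 2: VV[2][2]++ -> VV[2]=[0, 1, 4]
Event 1 stamp: [0, 0, 1]
Event 3 stamp: [0, 1, 3]
[0, 0, 1] <= [0, 1, 3]? True
[0, 1, 3] <= [0, 0, 1]? False
Relation: before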